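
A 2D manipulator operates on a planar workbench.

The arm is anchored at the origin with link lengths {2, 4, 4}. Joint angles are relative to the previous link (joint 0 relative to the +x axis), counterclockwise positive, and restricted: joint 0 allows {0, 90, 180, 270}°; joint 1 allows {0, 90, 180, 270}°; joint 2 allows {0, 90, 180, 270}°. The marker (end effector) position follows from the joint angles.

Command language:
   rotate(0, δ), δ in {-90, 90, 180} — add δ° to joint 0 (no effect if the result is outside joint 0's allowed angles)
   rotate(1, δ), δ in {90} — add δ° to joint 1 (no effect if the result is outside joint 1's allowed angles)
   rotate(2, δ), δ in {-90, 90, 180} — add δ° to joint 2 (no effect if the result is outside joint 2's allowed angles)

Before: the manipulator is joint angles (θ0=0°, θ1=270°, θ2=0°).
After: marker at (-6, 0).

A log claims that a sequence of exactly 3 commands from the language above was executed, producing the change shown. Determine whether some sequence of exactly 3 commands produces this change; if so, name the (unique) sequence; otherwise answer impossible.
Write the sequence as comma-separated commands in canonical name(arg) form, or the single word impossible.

t0: joint angles (θ0=0°, θ1=270°, θ2=0°)
1. rotate(1, 90) → joint angles (θ0=0°, θ1=0°, θ2=0°)
2. rotate(1, 90) → joint angles (θ0=0°, θ1=90°, θ2=0°)
3. rotate(1, 90) → joint angles (θ0=0°, θ1=180°, θ2=0°)
uniquely the one of 343 3-step routes that fits.

rotate(1, 90), rotate(1, 90), rotate(1, 90)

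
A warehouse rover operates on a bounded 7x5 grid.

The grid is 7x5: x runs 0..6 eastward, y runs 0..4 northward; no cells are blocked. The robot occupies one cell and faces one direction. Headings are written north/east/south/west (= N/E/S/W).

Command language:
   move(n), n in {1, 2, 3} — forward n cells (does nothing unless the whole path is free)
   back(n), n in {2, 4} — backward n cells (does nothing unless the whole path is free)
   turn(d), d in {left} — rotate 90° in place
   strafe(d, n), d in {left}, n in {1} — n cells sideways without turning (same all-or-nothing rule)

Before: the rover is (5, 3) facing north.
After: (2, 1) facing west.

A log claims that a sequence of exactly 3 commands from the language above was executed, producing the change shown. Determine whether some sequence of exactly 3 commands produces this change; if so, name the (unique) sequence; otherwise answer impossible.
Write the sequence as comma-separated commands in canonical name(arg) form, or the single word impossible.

key: position moved to (2,1) AND the heading swung to W — translation plus rotation needed
t0: (5, 3) facing north
[1] after back(2): (5, 1) facing north
[2] after turn(left): (5, 1) facing west
[3] after move(3): (2, 1) facing west
uniquely the one of 343 3-step routes that fits.

back(2), turn(left), move(3)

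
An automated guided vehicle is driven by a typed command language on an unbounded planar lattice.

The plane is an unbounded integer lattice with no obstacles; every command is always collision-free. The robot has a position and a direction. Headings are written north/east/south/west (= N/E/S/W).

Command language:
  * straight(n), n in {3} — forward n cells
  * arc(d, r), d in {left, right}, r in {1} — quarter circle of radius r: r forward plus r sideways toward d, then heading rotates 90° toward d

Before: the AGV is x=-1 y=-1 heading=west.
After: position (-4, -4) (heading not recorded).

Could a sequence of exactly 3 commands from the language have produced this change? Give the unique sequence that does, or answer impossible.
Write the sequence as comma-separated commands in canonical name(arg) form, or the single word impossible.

arc(left, 1), arc(right, 1), arc(left, 1)

from: x=-1 y=-1 heading=west
1. arc(left, 1) → x=-2 y=-2 heading=south
2. arc(right, 1) → x=-3 y=-3 heading=west
3. arc(left, 1) → x=-4 y=-4 heading=south
no other 3-command option fits: unique.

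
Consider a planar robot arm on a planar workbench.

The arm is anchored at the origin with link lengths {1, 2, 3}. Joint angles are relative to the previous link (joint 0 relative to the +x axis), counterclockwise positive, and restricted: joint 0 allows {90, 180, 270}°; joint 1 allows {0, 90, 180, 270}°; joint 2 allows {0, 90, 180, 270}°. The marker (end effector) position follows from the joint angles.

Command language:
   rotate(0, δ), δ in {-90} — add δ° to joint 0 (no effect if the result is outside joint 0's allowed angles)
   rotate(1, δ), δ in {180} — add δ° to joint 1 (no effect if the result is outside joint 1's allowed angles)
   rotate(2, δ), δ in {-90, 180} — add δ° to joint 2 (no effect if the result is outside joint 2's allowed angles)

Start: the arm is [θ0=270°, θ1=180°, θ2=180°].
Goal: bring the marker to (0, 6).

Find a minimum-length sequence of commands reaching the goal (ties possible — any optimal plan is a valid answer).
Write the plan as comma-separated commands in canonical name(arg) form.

rotate(2, 180), rotate(0, -90), rotate(0, -90), rotate(1, 180)

begin: [θ0=270°, θ1=180°, θ2=180°]
step 1 (rotate(2, 180)): [θ0=270°, θ1=180°, θ2=0°]
step 2 (rotate(0, -90)): [θ0=180°, θ1=180°, θ2=0°]
step 3 (rotate(0, -90)): [θ0=90°, θ1=180°, θ2=0°]
step 4 (rotate(1, 180)): [θ0=90°, θ1=0°, θ2=0°]
shorter routes all fall short; 4 is best.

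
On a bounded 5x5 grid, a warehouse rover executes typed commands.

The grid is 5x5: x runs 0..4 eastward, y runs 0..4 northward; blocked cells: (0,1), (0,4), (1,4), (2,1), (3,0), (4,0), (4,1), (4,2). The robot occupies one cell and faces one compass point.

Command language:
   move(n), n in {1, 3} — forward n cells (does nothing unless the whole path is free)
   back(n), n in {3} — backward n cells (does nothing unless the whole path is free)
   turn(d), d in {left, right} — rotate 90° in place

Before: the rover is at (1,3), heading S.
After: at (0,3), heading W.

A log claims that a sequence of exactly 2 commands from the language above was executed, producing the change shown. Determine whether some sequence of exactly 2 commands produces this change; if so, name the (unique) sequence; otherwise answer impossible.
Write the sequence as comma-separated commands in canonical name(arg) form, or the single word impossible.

turn(right), move(1)

key: running move(1) before turn(right) would end elsewhere — order is forced
start: at (1,3), heading S
1. turn(right) → at (1,3), heading W
2. move(1) → at (0,3), heading W
no rival 2-sequence matches.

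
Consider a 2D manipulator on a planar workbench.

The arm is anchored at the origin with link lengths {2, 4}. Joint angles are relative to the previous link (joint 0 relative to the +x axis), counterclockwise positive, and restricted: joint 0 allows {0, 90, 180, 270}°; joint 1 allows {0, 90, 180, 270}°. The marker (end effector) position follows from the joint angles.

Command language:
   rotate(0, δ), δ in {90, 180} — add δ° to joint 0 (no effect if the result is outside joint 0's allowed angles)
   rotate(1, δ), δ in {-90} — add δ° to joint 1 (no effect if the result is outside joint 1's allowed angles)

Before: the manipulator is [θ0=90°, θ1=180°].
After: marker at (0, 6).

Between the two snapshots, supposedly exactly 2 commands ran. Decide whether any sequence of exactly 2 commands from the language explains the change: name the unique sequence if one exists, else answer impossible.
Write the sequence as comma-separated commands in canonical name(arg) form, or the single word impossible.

initial: [θ0=90°, θ1=180°]
step 1 (rotate(1, -90)): [θ0=90°, θ1=90°]
step 2 (rotate(1, -90)): [θ0=90°, θ1=0°]
uniquely the one of 9 2-step routes that fits.

rotate(1, -90), rotate(1, -90)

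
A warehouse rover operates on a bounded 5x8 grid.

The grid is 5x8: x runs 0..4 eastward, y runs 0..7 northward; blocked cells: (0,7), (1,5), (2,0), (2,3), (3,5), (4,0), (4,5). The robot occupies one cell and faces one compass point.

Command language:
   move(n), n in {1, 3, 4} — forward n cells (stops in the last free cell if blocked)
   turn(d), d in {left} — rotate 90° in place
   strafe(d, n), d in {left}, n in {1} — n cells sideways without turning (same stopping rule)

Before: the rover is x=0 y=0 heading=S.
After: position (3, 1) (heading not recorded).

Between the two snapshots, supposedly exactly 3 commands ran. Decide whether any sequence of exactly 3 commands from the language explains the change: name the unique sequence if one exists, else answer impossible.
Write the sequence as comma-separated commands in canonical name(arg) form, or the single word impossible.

turn(left), strafe(left, 1), move(3)

key: running move(3) before turn(left) would end elsewhere — order is forced
from: x=0 y=0 heading=S
[1] after turn(left): x=0 y=0 heading=E
[2] after strafe(left, 1): x=0 y=1 heading=E
[3] after move(3): x=3 y=1 heading=E
no other 3-command option fits: unique.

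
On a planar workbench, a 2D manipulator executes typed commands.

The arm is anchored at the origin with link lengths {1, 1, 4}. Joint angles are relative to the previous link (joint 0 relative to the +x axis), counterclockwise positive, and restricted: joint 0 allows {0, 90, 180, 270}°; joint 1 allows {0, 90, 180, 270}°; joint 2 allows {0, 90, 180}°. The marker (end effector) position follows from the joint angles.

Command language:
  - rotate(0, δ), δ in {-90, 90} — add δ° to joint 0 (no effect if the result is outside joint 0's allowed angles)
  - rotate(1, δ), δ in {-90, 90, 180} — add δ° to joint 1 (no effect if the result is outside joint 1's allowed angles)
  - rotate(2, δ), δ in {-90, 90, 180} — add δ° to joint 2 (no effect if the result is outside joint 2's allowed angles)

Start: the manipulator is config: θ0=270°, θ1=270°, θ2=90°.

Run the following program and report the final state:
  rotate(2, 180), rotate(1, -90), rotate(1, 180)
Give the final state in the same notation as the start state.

config: θ0=270°, θ1=0°, θ2=90°

start: config: θ0=270°, θ1=270°, θ2=90°
step 1 (rotate(2, 180)): config: θ0=270°, θ1=270°, θ2=90°
step 2 (rotate(1, -90)): config: θ0=270°, θ1=180°, θ2=90°
step 3 (rotate(1, 180)): config: θ0=270°, θ1=0°, θ2=90°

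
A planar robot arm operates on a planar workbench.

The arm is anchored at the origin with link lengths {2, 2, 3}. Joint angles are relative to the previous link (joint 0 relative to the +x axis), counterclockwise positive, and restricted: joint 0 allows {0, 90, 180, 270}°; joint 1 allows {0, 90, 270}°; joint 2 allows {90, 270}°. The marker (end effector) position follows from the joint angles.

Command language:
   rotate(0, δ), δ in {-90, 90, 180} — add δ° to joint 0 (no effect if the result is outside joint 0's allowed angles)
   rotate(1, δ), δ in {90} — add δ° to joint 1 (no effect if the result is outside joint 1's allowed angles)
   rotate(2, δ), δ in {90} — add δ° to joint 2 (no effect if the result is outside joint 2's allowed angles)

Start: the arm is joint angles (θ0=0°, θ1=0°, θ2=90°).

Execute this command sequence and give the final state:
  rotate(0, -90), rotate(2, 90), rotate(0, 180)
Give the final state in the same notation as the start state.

initial: joint angles (θ0=0°, θ1=0°, θ2=90°)
1. rotate(0, -90) → joint angles (θ0=270°, θ1=0°, θ2=90°)
2. rotate(2, 90) → joint angles (θ0=270°, θ1=0°, θ2=90°)
3. rotate(0, 180) → joint angles (θ0=90°, θ1=0°, θ2=90°)

joint angles (θ0=90°, θ1=0°, θ2=90°)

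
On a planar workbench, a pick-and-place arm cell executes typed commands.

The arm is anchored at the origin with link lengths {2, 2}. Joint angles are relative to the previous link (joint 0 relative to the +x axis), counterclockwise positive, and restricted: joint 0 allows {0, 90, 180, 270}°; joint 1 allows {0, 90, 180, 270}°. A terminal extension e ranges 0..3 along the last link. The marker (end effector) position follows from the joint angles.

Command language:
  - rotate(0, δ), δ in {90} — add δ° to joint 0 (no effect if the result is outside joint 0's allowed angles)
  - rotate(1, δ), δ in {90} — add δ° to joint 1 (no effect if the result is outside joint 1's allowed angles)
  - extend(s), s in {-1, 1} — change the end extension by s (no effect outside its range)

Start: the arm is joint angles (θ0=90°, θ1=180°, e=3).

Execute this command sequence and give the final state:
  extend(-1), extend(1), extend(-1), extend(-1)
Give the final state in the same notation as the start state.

joint angles (θ0=90°, θ1=180°, e=1)

from: joint angles (θ0=90°, θ1=180°, e=3)
[1] after extend(-1): joint angles (θ0=90°, θ1=180°, e=2)
[2] after extend(1): joint angles (θ0=90°, θ1=180°, e=3)
[3] after extend(-1): joint angles (θ0=90°, θ1=180°, e=2)
[4] after extend(-1): joint angles (θ0=90°, θ1=180°, e=1)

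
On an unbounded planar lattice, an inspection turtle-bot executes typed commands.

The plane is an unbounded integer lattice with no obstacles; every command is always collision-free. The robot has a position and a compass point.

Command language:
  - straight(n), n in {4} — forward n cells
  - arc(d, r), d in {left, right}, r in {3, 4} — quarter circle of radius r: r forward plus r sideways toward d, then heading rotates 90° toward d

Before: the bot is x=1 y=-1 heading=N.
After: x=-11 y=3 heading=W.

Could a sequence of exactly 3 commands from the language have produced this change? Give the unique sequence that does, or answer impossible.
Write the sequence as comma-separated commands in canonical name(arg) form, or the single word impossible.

key: cell and facing (now W) both changed — the 3 commands mix motion and turning
t0: x=1 y=-1 heading=N
step 1 (arc(left, 4)): x=-3 y=3 heading=W
step 2 (straight(4)): x=-7 y=3 heading=W
step 3 (straight(4)): x=-11 y=3 heading=W
no rival 3-sequence matches.

arc(left, 4), straight(4), straight(4)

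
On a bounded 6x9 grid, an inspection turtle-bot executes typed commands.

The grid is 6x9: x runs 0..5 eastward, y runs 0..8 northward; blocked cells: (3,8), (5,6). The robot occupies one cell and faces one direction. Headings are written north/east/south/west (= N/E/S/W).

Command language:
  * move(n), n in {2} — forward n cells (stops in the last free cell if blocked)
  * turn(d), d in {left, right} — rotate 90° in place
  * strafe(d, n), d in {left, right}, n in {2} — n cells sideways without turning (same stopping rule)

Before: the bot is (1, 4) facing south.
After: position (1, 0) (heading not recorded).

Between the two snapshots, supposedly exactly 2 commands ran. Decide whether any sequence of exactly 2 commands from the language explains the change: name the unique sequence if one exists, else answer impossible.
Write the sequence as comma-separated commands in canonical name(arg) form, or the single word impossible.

move(2), move(2)

begin: (1, 4) facing south
step 1 (move(2)): (1, 2) facing south
step 2 (move(2)): (1, 0) facing south
uniquely the one of 25 2-step routes that fits.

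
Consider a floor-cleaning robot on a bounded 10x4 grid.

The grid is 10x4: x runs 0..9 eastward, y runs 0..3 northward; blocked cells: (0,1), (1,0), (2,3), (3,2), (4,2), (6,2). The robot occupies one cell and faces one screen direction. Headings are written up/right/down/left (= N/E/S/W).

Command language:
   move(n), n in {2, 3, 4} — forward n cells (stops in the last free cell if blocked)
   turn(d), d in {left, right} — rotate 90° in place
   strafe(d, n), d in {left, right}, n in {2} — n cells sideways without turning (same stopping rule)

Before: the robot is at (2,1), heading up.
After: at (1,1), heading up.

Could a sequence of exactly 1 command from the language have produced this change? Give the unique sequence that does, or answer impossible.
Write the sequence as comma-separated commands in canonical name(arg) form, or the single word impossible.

strafe(left, 2)

key: strafe(left, 2) is stopped early by the blocked cell at (0,1)
t0: at (2,1), heading up
step 1 (strafe(left, 2)): at (1,1), heading up
all 7 alternatives checked — unique.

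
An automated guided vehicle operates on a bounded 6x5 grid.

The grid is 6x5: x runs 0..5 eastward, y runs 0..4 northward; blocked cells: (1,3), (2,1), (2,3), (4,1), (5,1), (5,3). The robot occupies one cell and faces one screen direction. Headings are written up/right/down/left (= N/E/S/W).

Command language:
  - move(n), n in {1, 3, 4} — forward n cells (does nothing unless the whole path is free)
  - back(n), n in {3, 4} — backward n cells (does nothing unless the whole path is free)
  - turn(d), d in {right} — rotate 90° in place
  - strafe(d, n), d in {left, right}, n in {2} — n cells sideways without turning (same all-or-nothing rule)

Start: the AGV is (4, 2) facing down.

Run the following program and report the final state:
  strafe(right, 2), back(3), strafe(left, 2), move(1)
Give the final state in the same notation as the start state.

(4, 2) facing down

start: (4, 2) facing down
[1] after strafe(right, 2): (2, 2) facing down
[2] after back(3): (2, 2) facing down
[3] after strafe(left, 2): (4, 2) facing down
[4] after move(1): (4, 2) facing down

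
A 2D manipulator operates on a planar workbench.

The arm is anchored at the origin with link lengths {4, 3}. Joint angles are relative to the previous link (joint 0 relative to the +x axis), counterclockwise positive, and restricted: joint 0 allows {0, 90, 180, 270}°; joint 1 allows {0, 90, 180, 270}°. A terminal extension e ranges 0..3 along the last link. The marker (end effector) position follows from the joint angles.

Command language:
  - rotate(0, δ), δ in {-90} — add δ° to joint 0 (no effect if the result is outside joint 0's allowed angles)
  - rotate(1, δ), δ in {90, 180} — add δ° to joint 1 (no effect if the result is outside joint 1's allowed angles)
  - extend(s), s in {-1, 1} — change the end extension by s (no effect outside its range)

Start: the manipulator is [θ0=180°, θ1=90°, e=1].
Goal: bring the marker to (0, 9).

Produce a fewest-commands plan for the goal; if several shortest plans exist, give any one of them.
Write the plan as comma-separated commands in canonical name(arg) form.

from: [θ0=180°, θ1=90°, e=1]
1. rotate(1, 90) → [θ0=180°, θ1=180°, e=1]
2. extend(1) → [θ0=180°, θ1=180°, e=2]
3. rotate(0, -90) → [θ0=90°, θ1=180°, e=2]
4. rotate(1, 180) → [θ0=90°, θ1=0°, e=2]
minimal: 4 command(s), checked below 4.

rotate(1, 90), extend(1), rotate(0, -90), rotate(1, 180)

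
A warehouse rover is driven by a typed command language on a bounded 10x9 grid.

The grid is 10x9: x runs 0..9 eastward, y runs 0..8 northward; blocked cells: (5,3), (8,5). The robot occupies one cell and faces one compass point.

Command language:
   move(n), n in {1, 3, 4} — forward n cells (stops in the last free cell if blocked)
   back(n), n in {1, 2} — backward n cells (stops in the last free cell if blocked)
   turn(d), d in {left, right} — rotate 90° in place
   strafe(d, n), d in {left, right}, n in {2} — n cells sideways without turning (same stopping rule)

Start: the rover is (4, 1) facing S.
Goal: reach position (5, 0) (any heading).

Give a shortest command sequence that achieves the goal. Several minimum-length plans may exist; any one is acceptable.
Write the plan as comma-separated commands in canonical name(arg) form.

start: (4, 1) facing S
[1] after move(4): (4, 0) facing S
[2] after turn(right): (4, 0) facing W
[3] after back(1): (5, 0) facing W
no 2-step plan works, so 3 is optimal.

move(4), turn(right), back(1)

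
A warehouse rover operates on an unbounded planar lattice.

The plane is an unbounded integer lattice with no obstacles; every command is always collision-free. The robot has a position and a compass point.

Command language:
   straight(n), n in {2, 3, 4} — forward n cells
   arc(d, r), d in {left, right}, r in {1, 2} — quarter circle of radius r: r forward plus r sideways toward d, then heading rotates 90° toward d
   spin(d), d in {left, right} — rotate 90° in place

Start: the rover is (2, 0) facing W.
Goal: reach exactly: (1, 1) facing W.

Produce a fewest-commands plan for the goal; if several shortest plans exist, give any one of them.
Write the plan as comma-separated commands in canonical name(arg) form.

t0: (2, 0) facing W
step 1 (spin(right)): (2, 0) facing N
step 2 (arc(left, 1)): (1, 1) facing W
nothing shorter than 2 reaches the goal.

spin(right), arc(left, 1)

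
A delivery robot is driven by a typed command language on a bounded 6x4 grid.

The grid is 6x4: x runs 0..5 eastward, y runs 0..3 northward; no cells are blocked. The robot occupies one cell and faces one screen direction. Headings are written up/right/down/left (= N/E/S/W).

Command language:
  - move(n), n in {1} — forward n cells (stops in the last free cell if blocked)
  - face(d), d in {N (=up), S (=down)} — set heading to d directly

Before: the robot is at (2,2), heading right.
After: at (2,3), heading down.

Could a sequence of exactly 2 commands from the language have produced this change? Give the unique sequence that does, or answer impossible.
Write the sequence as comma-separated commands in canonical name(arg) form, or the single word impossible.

impossible

all 9 sequences checked — none match.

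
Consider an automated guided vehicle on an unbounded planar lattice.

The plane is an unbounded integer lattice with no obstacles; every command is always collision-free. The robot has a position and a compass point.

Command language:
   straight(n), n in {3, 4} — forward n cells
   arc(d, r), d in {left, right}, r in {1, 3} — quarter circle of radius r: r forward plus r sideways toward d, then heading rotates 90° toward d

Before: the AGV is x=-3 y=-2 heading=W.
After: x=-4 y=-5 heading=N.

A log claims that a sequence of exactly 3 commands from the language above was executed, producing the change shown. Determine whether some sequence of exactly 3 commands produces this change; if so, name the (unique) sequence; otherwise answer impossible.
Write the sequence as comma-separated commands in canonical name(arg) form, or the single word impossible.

arc(left, 3), arc(left, 1), arc(left, 1)

key: cell and facing (now N) both changed — the 3 commands mix motion and turning
t0: x=-3 y=-2 heading=W
1. arc(left, 3) → x=-6 y=-5 heading=S
2. arc(left, 1) → x=-5 y=-6 heading=E
3. arc(left, 1) → x=-4 y=-5 heading=N
all 216 alternatives checked — unique.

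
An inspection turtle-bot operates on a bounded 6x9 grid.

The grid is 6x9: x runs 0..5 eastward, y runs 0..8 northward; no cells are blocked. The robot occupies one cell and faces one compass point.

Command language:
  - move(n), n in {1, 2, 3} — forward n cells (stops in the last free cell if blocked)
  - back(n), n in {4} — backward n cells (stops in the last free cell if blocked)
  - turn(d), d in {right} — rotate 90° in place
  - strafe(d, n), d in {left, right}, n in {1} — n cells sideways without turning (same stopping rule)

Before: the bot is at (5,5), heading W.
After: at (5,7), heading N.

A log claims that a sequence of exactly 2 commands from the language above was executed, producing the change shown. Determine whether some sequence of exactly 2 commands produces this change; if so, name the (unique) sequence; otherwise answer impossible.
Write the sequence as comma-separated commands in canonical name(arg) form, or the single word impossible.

key: cell and facing (now N) both changed — the 2 commands mix motion and turning
t0: at (5,5), heading W
step 1 (turn(right)): at (5,5), heading N
step 2 (move(2)): at (5,7), heading N
no other 2-command option fits: unique.

turn(right), move(2)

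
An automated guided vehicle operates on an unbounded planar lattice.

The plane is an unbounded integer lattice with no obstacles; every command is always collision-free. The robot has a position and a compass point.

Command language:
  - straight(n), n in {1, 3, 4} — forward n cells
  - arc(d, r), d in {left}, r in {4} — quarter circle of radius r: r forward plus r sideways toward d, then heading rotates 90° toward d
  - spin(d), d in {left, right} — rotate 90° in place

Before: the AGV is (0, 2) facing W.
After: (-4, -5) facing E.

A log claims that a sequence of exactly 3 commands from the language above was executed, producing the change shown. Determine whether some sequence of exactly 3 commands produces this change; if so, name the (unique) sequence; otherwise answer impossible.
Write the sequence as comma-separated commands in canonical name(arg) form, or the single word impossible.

key: position moved to (-4,-5) AND the heading swung to E — translation plus rotation needed
begin: (0, 2) facing W
[1] after arc(left, 4): (-4, -2) facing S
[2] after straight(3): (-4, -5) facing S
[3] after spin(left): (-4, -5) facing E
no rival 3-sequence matches.

arc(left, 4), straight(3), spin(left)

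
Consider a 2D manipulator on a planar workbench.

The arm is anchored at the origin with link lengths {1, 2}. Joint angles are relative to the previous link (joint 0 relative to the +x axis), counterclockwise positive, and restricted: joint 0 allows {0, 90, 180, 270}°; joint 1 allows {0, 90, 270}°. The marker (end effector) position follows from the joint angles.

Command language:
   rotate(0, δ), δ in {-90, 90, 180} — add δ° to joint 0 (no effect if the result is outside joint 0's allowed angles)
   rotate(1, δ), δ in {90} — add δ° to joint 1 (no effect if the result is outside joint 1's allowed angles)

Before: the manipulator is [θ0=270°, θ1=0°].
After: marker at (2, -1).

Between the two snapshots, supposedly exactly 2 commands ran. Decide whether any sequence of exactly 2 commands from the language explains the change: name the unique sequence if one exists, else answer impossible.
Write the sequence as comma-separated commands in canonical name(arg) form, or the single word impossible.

t0: [θ0=270°, θ1=0°]
1. rotate(1, 90) → [θ0=270°, θ1=90°]
2. rotate(1, 90) → [θ0=270°, θ1=90°]
uniquely the one of 16 2-step routes that fits.

rotate(1, 90), rotate(1, 90)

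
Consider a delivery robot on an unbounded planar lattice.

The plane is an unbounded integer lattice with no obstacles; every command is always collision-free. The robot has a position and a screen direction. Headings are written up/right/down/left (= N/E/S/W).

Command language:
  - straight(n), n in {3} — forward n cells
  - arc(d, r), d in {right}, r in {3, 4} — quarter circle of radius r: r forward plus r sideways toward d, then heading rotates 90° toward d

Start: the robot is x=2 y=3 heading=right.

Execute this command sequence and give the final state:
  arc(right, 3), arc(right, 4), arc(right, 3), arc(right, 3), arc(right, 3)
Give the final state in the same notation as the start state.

initial: x=2 y=3 heading=right
step 1 (arc(right, 3)): x=5 y=0 heading=down
step 2 (arc(right, 4)): x=1 y=-4 heading=left
step 3 (arc(right, 3)): x=-2 y=-1 heading=up
step 4 (arc(right, 3)): x=1 y=2 heading=right
step 5 (arc(right, 3)): x=4 y=-1 heading=down

x=4 y=-1 heading=down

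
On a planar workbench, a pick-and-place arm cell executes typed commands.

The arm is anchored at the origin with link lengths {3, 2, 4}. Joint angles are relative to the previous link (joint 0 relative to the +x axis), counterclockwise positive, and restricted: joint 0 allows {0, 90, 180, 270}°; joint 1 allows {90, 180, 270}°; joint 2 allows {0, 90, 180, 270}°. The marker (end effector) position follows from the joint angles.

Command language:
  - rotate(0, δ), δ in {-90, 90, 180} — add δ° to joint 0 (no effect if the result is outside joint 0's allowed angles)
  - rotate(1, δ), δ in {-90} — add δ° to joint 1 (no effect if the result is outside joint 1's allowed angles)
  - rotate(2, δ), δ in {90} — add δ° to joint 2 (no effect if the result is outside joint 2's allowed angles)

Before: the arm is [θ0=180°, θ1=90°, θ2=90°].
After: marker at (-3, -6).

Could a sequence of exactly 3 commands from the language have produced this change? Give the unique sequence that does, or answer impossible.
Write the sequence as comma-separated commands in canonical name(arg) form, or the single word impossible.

start: [θ0=180°, θ1=90°, θ2=90°]
step 1 (rotate(2, 90)): [θ0=180°, θ1=90°, θ2=180°]
step 2 (rotate(2, 90)): [θ0=180°, θ1=90°, θ2=270°]
step 3 (rotate(2, 90)): [θ0=180°, θ1=90°, θ2=0°]
all 125 alternatives checked — unique.

rotate(2, 90), rotate(2, 90), rotate(2, 90)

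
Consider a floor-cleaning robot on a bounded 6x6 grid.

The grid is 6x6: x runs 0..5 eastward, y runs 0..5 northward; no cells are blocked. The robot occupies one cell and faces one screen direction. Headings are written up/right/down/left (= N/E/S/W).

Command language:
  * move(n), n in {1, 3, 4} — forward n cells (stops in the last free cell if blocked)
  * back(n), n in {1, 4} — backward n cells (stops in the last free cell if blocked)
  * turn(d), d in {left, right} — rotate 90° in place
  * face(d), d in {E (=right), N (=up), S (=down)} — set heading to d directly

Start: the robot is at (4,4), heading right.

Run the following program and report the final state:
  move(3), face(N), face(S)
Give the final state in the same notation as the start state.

begin: at (4,4), heading right
step 1 (move(3)): at (5,4), heading right
step 2 (face(N)): at (5,4), heading up
step 3 (face(S)): at (5,4), heading down

at (5,4), heading down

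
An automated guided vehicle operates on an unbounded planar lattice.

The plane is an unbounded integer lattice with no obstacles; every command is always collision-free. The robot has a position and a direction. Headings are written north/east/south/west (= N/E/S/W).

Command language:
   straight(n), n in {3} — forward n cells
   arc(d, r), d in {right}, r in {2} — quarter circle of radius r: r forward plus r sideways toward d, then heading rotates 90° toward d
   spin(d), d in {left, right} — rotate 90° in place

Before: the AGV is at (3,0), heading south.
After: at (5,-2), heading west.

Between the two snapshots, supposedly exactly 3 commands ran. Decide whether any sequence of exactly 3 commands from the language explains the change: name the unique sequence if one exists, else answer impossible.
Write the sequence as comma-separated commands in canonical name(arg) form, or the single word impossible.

key: cell and facing (now W) both changed — the 3 commands mix motion and turning
from: at (3,0), heading south
[1] after spin(left): at (3,0), heading east
[2] after arc(right, 2): at (5,-2), heading south
[3] after spin(right): at (5,-2), heading west
uniquely the one of 64 3-step routes that fits.

spin(left), arc(right, 2), spin(right)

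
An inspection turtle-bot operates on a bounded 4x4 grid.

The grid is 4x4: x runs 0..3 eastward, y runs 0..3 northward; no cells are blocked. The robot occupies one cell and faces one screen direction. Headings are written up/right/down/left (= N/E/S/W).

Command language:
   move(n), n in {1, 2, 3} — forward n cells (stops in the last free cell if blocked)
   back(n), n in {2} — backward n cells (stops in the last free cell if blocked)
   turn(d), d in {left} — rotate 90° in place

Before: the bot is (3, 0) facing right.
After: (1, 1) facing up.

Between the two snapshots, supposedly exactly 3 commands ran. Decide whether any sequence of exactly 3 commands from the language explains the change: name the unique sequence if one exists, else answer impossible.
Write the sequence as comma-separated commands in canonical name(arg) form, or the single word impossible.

back(2), turn(left), move(1)

key: cell and facing (now N) both changed — the 3 commands mix motion and turning
initial: (3, 0) facing right
t=1 back(2) ⇒ (1, 0) facing right
t=2 turn(left) ⇒ (1, 0) facing up
t=3 move(1) ⇒ (1, 1) facing up
no rival 3-sequence matches.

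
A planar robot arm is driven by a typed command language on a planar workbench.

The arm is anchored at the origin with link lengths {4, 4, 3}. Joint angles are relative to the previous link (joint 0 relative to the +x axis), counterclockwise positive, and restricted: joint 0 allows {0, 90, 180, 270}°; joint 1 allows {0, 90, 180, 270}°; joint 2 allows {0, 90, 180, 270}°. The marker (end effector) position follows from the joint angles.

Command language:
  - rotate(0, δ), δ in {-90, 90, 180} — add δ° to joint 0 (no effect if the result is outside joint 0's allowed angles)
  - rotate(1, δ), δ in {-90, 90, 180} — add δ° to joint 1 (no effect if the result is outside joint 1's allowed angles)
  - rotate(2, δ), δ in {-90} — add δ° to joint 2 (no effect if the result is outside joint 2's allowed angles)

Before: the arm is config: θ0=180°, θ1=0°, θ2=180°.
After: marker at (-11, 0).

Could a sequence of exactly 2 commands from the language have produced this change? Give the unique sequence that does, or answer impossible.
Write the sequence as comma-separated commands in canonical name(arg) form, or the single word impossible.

initial: config: θ0=180°, θ1=0°, θ2=180°
1. rotate(2, -90) → config: θ0=180°, θ1=0°, θ2=90°
2. rotate(2, -90) → config: θ0=180°, θ1=0°, θ2=0°
no other 2-command option fits: unique.

rotate(2, -90), rotate(2, -90)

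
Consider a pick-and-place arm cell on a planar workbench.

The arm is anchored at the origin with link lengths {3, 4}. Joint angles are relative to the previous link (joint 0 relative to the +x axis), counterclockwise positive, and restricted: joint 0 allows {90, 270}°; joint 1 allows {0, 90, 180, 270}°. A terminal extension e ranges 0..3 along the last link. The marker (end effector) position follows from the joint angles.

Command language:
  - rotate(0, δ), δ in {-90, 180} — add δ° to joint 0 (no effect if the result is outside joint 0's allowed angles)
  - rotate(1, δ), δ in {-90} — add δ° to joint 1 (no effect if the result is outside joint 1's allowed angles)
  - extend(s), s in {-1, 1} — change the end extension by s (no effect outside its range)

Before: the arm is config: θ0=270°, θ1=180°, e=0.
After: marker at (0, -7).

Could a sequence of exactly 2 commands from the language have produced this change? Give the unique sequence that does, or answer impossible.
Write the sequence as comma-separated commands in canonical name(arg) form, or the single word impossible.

start: config: θ0=270°, θ1=180°, e=0
1. rotate(1, -90) → config: θ0=270°, θ1=90°, e=0
2. rotate(1, -90) → config: θ0=270°, θ1=0°, e=0
all 25 alternatives checked — unique.

rotate(1, -90), rotate(1, -90)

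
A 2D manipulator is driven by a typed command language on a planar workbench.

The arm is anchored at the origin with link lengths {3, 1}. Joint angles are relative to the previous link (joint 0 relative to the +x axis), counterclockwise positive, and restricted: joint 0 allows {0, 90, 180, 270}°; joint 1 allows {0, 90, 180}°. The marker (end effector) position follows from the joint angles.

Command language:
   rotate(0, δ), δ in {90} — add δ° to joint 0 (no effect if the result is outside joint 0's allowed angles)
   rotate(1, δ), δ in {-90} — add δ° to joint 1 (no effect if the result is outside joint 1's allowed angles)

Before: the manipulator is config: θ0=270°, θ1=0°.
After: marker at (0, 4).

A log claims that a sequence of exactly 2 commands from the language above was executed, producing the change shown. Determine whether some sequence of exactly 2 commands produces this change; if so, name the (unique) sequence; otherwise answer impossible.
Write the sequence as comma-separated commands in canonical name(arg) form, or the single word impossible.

start: config: θ0=270°, θ1=0°
step 1 (rotate(0, 90)): config: θ0=0°, θ1=0°
step 2 (rotate(0, 90)): config: θ0=90°, θ1=0°
no other 2-command option fits: unique.

rotate(0, 90), rotate(0, 90)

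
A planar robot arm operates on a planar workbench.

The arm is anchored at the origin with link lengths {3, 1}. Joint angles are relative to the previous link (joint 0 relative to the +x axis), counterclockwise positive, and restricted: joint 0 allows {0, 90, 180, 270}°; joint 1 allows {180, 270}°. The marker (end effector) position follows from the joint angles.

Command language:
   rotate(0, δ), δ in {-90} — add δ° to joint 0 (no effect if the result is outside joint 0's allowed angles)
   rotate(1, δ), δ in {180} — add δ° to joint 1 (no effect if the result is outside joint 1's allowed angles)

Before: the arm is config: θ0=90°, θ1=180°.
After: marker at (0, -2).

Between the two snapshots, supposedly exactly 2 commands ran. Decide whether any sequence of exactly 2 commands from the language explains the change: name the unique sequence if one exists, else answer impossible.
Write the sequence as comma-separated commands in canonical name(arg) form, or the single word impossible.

rotate(0, -90), rotate(0, -90)

initial: config: θ0=90°, θ1=180°
t=1 rotate(0, -90) ⇒ config: θ0=0°, θ1=180°
t=2 rotate(0, -90) ⇒ config: θ0=270°, θ1=180°
no other 2-command option fits: unique.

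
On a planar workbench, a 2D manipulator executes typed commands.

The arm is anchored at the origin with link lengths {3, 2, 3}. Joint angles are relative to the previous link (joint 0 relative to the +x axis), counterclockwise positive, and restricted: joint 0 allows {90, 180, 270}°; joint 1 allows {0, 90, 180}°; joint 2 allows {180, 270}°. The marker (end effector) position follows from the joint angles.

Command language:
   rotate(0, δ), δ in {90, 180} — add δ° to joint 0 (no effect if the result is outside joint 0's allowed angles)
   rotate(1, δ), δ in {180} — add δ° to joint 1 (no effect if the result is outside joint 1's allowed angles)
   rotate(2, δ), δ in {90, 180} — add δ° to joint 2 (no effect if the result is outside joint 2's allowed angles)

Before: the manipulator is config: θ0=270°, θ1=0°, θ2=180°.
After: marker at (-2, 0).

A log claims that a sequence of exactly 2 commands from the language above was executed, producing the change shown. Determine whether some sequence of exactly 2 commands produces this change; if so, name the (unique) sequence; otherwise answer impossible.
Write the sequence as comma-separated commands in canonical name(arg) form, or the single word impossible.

key: running rotate(0, 90) before rotate(0, 180) would end elsewhere — order is forced
from: config: θ0=270°, θ1=0°, θ2=180°
t=1 rotate(0, 180) ⇒ config: θ0=90°, θ1=0°, θ2=180°
t=2 rotate(0, 90) ⇒ config: θ0=180°, θ1=0°, θ2=180°
uniquely the one of 25 2-step routes that fits.

rotate(0, 180), rotate(0, 90)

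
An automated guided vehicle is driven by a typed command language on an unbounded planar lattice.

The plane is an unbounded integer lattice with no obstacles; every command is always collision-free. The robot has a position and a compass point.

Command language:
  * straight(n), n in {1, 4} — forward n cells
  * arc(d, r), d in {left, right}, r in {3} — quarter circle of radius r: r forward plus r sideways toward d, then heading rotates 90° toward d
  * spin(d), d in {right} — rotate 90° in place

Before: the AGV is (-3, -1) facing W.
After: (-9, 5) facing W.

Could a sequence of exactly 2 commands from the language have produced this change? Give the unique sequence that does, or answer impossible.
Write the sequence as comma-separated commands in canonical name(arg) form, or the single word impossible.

arc(right, 3), arc(left, 3)

key: order matters: swapping arc(right, 3) and arc(left, 3) lands elsewhere
from: (-3, -1) facing W
[1] after arc(right, 3): (-6, 2) facing N
[2] after arc(left, 3): (-9, 5) facing W
uniquely the one of 25 2-step routes that fits.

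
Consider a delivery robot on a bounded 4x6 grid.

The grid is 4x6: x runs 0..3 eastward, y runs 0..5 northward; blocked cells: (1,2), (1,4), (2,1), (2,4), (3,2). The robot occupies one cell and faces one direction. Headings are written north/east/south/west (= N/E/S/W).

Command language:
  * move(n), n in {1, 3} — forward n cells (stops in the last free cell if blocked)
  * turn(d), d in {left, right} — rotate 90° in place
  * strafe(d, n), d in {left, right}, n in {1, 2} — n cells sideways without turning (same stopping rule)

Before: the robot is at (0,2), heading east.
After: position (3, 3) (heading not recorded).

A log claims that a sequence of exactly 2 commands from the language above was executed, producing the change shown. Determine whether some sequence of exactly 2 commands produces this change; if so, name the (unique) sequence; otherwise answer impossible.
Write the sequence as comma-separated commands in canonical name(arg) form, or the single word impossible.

strafe(left, 1), move(3)

key: order matters: swapping strafe(left, 1) and move(3) lands elsewhere
t0: at (0,2), heading east
[1] after strafe(left, 1): at (0,3), heading east
[2] after move(3): at (3,3), heading east
no other 2-command option fits: unique.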